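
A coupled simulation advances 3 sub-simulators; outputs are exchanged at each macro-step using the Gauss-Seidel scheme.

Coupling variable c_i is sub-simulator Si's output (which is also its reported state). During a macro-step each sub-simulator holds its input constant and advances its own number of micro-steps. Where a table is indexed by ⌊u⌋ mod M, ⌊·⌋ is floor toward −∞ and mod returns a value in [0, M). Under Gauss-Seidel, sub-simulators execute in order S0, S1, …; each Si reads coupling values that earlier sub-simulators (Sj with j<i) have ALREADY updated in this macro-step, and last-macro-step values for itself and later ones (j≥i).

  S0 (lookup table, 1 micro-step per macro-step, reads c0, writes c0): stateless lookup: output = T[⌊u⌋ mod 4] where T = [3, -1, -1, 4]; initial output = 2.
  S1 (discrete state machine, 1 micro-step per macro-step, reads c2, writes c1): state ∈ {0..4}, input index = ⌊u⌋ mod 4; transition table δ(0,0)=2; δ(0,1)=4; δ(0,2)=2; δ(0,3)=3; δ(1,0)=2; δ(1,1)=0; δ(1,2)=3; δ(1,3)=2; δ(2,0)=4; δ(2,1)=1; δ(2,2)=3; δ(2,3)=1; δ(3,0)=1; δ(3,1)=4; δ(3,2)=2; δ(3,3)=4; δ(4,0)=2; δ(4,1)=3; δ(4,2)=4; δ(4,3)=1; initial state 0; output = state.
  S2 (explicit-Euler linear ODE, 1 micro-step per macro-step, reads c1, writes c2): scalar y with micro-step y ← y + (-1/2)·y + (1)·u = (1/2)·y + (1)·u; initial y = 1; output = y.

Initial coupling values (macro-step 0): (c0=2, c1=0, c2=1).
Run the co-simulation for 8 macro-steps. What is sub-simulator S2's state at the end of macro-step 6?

macro 1: S0 reads c0=2 → after 1×micro: -1; S1 reads c2=1 → after 1×micro: 4; S2 reads c1=4 → after 1×micro: 9/2 ⇒ (c0=-1, c1=4, c2=9/2)
macro 2: S0 reads c0=-1 → after 1×micro: 4; S1 reads c2=9/2 → after 1×micro: 2; S2 reads c1=2 → after 1×micro: 17/4 ⇒ (c0=4, c1=2, c2=17/4)
macro 3: S0 reads c0=4 → after 1×micro: 3; S1 reads c2=17/4 → after 1×micro: 4; S2 reads c1=4 → after 1×micro: 49/8 ⇒ (c0=3, c1=4, c2=49/8)
macro 4: S0 reads c0=3 → after 1×micro: 4; S1 reads c2=49/8 → after 1×micro: 4; S2 reads c1=4 → after 1×micro: 113/16 ⇒ (c0=4, c1=4, c2=113/16)
macro 5: S0 reads c0=4 → after 1×micro: 3; S1 reads c2=113/16 → after 1×micro: 1; S2 reads c1=1 → after 1×micro: 145/32 ⇒ (c0=3, c1=1, c2=145/32)
macro 6: S0 reads c0=3 → after 1×micro: 4; S1 reads c2=145/32 → after 1×micro: 2; S2 reads c1=2 → after 1×micro: 273/64 ⇒ (c0=4, c1=2, c2=273/64)
macro 7: S0 reads c0=4 → after 1×micro: 3; S1 reads c2=273/64 → after 1×micro: 4; S2 reads c1=4 → after 1×micro: 785/128 ⇒ (c0=3, c1=4, c2=785/128)
macro 8: S0 reads c0=3 → after 1×micro: 4; S1 reads c2=785/128 → after 1×micro: 4; S2 reads c1=4 → after 1×micro: 1809/256 ⇒ (c0=4, c1=4, c2=1809/256)

S2 state at macro-step 6 = 273/64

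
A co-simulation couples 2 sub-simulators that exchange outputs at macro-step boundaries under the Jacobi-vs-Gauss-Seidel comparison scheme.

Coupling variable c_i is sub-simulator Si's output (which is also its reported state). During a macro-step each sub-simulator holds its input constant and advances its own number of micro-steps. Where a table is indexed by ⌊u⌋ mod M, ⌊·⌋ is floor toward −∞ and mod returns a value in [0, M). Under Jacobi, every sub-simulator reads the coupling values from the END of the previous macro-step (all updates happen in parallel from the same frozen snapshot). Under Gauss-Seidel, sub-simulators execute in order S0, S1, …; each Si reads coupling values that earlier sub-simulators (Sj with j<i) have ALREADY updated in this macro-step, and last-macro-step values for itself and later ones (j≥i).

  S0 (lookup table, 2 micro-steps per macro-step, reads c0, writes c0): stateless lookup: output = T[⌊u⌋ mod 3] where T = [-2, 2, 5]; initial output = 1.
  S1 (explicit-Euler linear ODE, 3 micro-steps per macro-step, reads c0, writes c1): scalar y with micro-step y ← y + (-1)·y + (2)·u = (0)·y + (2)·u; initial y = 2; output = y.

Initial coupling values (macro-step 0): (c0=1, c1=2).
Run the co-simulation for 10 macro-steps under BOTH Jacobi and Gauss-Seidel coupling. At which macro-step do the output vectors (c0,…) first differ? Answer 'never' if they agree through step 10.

first divergence at macro-step: 1

[Jacobi] macro 1: S0 reads c0=1 → after 2×micro: 2; S1 reads c0=1 → after 3×micro: 2 ⇒ (c0=2, c1=2)
[Jacobi] macro 2: S0 reads c0=2 → after 2×micro: 5; S1 reads c0=2 → after 3×micro: 4 ⇒ (c0=5, c1=4)
[Jacobi] macro 3: S0 reads c0=5 → after 2×micro: 5; S1 reads c0=5 → after 3×micro: 10 ⇒ (c0=5, c1=10)
[Jacobi] macro 4: S0 reads c0=5 → after 2×micro: 5; S1 reads c0=5 → after 3×micro: 10 ⇒ (c0=5, c1=10)
[Jacobi] macro 5: S0 reads c0=5 → after 2×micro: 5; S1 reads c0=5 → after 3×micro: 10 ⇒ (c0=5, c1=10)
[Jacobi] macro 6: S0 reads c0=5 → after 2×micro: 5; S1 reads c0=5 → after 3×micro: 10 ⇒ (c0=5, c1=10)
[Jacobi] macro 7: S0 reads c0=5 → after 2×micro: 5; S1 reads c0=5 → after 3×micro: 10 ⇒ (c0=5, c1=10)
[Jacobi] macro 8: S0 reads c0=5 → after 2×micro: 5; S1 reads c0=5 → after 3×micro: 10 ⇒ (c0=5, c1=10)
[Jacobi] macro 9: S0 reads c0=5 → after 2×micro: 5; S1 reads c0=5 → after 3×micro: 10 ⇒ (c0=5, c1=10)
[Jacobi] macro 10: S0 reads c0=5 → after 2×micro: 5; S1 reads c0=5 → after 3×micro: 10 ⇒ (c0=5, c1=10)
[Gauss-Seidel] macro 1: S0 reads c0=1 → after 2×micro: 2; S1 reads c0=2 → after 3×micro: 4 ⇒ (c0=2, c1=4)
[Gauss-Seidel] macro 2: S0 reads c0=2 → after 2×micro: 5; S1 reads c0=5 → after 3×micro: 10 ⇒ (c0=5, c1=10)
[Gauss-Seidel] macro 3: S0 reads c0=5 → after 2×micro: 5; S1 reads c0=5 → after 3×micro: 10 ⇒ (c0=5, c1=10)
[Gauss-Seidel] macro 4: S0 reads c0=5 → after 2×micro: 5; S1 reads c0=5 → after 3×micro: 10 ⇒ (c0=5, c1=10)
[Gauss-Seidel] macro 5: S0 reads c0=5 → after 2×micro: 5; S1 reads c0=5 → after 3×micro: 10 ⇒ (c0=5, c1=10)
[Gauss-Seidel] macro 6: S0 reads c0=5 → after 2×micro: 5; S1 reads c0=5 → after 3×micro: 10 ⇒ (c0=5, c1=10)
[Gauss-Seidel] macro 7: S0 reads c0=5 → after 2×micro: 5; S1 reads c0=5 → after 3×micro: 10 ⇒ (c0=5, c1=10)
[Gauss-Seidel] macro 8: S0 reads c0=5 → after 2×micro: 5; S1 reads c0=5 → after 3×micro: 10 ⇒ (c0=5, c1=10)
[Gauss-Seidel] macro 9: S0 reads c0=5 → after 2×micro: 5; S1 reads c0=5 → after 3×micro: 10 ⇒ (c0=5, c1=10)
[Gauss-Seidel] macro 10: S0 reads c0=5 → after 2×micro: 5; S1 reads c0=5 → after 3×micro: 10 ⇒ (c0=5, c1=10)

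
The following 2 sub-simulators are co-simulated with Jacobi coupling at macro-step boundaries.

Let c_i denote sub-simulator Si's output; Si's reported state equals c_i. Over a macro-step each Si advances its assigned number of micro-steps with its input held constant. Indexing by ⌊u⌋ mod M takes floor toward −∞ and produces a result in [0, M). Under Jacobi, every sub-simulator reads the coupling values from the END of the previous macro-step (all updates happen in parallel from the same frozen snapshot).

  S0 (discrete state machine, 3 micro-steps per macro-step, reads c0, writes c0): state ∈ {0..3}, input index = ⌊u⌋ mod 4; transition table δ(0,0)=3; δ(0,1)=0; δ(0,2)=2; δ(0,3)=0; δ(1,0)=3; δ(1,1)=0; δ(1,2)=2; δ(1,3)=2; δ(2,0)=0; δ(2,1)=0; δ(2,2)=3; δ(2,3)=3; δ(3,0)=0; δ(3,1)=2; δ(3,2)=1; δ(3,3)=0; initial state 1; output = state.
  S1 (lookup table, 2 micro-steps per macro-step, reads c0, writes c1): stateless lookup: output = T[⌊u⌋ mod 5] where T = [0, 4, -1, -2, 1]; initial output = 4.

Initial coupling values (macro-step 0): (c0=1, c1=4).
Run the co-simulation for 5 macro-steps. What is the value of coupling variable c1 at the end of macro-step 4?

c1 at macro-step 4 = 0

macro 1: S0 reads c0=1 → after 3×micro: 0; S1 reads c0=1 → after 2×micro: 4 ⇒ (c0=0, c1=4)
macro 2: S0 reads c0=0 → after 3×micro: 3; S1 reads c0=0 → after 2×micro: 0 ⇒ (c0=3, c1=0)
macro 3: S0 reads c0=3 → after 3×micro: 0; S1 reads c0=3 → after 2×micro: -2 ⇒ (c0=0, c1=-2)
macro 4: S0 reads c0=0 → after 3×micro: 3; S1 reads c0=0 → after 2×micro: 0 ⇒ (c0=3, c1=0)
macro 5: S0 reads c0=3 → after 3×micro: 0; S1 reads c0=3 → after 2×micro: -2 ⇒ (c0=0, c1=-2)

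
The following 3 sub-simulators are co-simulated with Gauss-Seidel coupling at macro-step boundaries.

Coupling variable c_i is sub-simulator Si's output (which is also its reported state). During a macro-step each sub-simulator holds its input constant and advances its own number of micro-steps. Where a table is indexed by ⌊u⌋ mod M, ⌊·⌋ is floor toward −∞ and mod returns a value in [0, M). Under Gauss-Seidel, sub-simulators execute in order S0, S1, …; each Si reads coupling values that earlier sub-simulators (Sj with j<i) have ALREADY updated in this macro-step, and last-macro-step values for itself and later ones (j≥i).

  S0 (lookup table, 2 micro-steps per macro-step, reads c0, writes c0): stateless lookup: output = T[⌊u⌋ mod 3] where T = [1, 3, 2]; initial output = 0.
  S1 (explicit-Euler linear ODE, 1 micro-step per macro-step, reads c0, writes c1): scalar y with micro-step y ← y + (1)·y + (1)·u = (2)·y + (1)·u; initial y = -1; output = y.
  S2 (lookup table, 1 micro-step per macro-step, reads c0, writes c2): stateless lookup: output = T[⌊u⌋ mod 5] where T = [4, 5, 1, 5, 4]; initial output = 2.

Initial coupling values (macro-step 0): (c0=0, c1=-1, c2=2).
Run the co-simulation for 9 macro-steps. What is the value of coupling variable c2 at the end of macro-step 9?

c2 at macro-step 9 = 5

macro 1: S0 reads c0=0 → after 2×micro: 1; S1 reads c0=1 → after 1×micro: -1; S2 reads c0=1 → after 1×micro: 5 ⇒ (c0=1, c1=-1, c2=5)
macro 2: S0 reads c0=1 → after 2×micro: 3; S1 reads c0=3 → after 1×micro: 1; S2 reads c0=3 → after 1×micro: 5 ⇒ (c0=3, c1=1, c2=5)
macro 3: S0 reads c0=3 → after 2×micro: 1; S1 reads c0=1 → after 1×micro: 3; S2 reads c0=1 → after 1×micro: 5 ⇒ (c0=1, c1=3, c2=5)
macro 4: S0 reads c0=1 → after 2×micro: 3; S1 reads c0=3 → after 1×micro: 9; S2 reads c0=3 → after 1×micro: 5 ⇒ (c0=3, c1=9, c2=5)
macro 5: S0 reads c0=3 → after 2×micro: 1; S1 reads c0=1 → after 1×micro: 19; S2 reads c0=1 → after 1×micro: 5 ⇒ (c0=1, c1=19, c2=5)
macro 6: S0 reads c0=1 → after 2×micro: 3; S1 reads c0=3 → after 1×micro: 41; S2 reads c0=3 → after 1×micro: 5 ⇒ (c0=3, c1=41, c2=5)
macro 7: S0 reads c0=3 → after 2×micro: 1; S1 reads c0=1 → after 1×micro: 83; S2 reads c0=1 → after 1×micro: 5 ⇒ (c0=1, c1=83, c2=5)
macro 8: S0 reads c0=1 → after 2×micro: 3; S1 reads c0=3 → after 1×micro: 169; S2 reads c0=3 → after 1×micro: 5 ⇒ (c0=3, c1=169, c2=5)
macro 9: S0 reads c0=3 → after 2×micro: 1; S1 reads c0=1 → after 1×micro: 339; S2 reads c0=1 → after 1×micro: 5 ⇒ (c0=1, c1=339, c2=5)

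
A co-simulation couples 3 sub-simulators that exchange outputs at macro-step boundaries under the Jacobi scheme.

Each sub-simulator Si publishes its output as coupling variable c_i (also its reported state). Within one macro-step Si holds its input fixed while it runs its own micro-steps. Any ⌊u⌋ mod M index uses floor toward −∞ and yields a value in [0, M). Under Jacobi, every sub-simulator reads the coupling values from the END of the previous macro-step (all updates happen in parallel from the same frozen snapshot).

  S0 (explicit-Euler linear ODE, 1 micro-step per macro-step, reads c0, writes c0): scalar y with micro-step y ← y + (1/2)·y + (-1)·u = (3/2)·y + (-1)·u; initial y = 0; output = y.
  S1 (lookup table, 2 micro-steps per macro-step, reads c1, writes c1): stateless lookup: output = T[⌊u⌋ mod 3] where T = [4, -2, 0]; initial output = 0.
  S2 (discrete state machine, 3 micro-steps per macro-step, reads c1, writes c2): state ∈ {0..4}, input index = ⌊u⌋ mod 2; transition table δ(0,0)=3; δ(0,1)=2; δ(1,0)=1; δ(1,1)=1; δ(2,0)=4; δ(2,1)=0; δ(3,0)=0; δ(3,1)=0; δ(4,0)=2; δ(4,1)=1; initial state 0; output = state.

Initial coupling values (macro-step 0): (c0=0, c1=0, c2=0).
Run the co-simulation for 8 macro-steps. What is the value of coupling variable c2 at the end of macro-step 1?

c2 at macro-step 1 = 3

macro 1: S0 reads c0=0 → after 1×micro: 0; S1 reads c1=0 → after 2×micro: 4; S2 reads c1=0 → after 3×micro: 3 ⇒ (c0=0, c1=4, c2=3)
macro 2: S0 reads c0=0 → after 1×micro: 0; S1 reads c1=4 → after 2×micro: -2; S2 reads c1=4 → after 3×micro: 0 ⇒ (c0=0, c1=-2, c2=0)
macro 3: S0 reads c0=0 → after 1×micro: 0; S1 reads c1=-2 → after 2×micro: -2; S2 reads c1=-2 → after 3×micro: 3 ⇒ (c0=0, c1=-2, c2=3)
macro 4: S0 reads c0=0 → after 1×micro: 0; S1 reads c1=-2 → after 2×micro: -2; S2 reads c1=-2 → after 3×micro: 0 ⇒ (c0=0, c1=-2, c2=0)
macro 5: S0 reads c0=0 → after 1×micro: 0; S1 reads c1=-2 → after 2×micro: -2; S2 reads c1=-2 → after 3×micro: 3 ⇒ (c0=0, c1=-2, c2=3)
macro 6: S0 reads c0=0 → after 1×micro: 0; S1 reads c1=-2 → after 2×micro: -2; S2 reads c1=-2 → after 3×micro: 0 ⇒ (c0=0, c1=-2, c2=0)
macro 7: S0 reads c0=0 → after 1×micro: 0; S1 reads c1=-2 → after 2×micro: -2; S2 reads c1=-2 → after 3×micro: 3 ⇒ (c0=0, c1=-2, c2=3)
macro 8: S0 reads c0=0 → after 1×micro: 0; S1 reads c1=-2 → after 2×micro: -2; S2 reads c1=-2 → after 3×micro: 0 ⇒ (c0=0, c1=-2, c2=0)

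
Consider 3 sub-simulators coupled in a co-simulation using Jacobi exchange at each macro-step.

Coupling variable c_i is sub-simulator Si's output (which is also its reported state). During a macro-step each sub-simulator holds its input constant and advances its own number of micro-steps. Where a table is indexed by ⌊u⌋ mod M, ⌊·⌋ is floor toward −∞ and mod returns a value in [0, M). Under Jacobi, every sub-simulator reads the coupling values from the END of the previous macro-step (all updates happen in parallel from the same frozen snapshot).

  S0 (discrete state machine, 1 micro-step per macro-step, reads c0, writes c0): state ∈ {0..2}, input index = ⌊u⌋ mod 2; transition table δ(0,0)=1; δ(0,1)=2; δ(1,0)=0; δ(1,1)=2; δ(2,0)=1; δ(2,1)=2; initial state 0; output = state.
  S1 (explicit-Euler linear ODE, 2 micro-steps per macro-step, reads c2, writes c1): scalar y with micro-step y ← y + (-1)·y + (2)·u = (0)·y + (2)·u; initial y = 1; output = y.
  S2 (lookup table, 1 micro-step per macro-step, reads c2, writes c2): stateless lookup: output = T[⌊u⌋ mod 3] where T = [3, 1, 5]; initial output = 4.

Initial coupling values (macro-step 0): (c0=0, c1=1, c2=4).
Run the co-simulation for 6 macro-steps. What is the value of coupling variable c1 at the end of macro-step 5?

c1 at macro-step 5 = 2

macro 1: S0 reads c0=0 → after 1×micro: 1; S1 reads c2=4 → after 2×micro: 8; S2 reads c2=4 → after 1×micro: 1 ⇒ (c0=1, c1=8, c2=1)
macro 2: S0 reads c0=1 → after 1×micro: 2; S1 reads c2=1 → after 2×micro: 2; S2 reads c2=1 → after 1×micro: 1 ⇒ (c0=2, c1=2, c2=1)
macro 3: S0 reads c0=2 → after 1×micro: 1; S1 reads c2=1 → after 2×micro: 2; S2 reads c2=1 → after 1×micro: 1 ⇒ (c0=1, c1=2, c2=1)
macro 4: S0 reads c0=1 → after 1×micro: 2; S1 reads c2=1 → after 2×micro: 2; S2 reads c2=1 → after 1×micro: 1 ⇒ (c0=2, c1=2, c2=1)
macro 5: S0 reads c0=2 → after 1×micro: 1; S1 reads c2=1 → after 2×micro: 2; S2 reads c2=1 → after 1×micro: 1 ⇒ (c0=1, c1=2, c2=1)
macro 6: S0 reads c0=1 → after 1×micro: 2; S1 reads c2=1 → after 2×micro: 2; S2 reads c2=1 → after 1×micro: 1 ⇒ (c0=2, c1=2, c2=1)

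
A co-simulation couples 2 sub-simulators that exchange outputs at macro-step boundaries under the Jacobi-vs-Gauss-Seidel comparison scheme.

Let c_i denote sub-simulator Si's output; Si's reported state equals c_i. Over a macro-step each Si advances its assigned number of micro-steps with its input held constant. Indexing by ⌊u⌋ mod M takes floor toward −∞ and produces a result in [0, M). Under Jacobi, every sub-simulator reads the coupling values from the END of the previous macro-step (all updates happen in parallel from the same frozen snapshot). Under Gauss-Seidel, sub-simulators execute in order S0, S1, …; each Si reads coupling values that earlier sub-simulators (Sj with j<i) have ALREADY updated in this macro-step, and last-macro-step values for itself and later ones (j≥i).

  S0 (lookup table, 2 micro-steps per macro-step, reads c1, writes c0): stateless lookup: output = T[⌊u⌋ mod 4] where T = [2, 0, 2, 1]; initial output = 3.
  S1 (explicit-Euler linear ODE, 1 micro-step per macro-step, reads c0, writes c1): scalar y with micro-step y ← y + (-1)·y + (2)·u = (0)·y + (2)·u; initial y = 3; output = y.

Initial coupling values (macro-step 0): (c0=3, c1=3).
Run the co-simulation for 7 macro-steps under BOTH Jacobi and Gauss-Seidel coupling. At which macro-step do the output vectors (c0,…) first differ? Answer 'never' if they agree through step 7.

[Jacobi] macro 1: S0 reads c1=3 → after 2×micro: 1; S1 reads c0=3 → after 1×micro: 6 ⇒ (c0=1, c1=6)
[Jacobi] macro 2: S0 reads c1=6 → after 2×micro: 2; S1 reads c0=1 → after 1×micro: 2 ⇒ (c0=2, c1=2)
[Jacobi] macro 3: S0 reads c1=2 → after 2×micro: 2; S1 reads c0=2 → after 1×micro: 4 ⇒ (c0=2, c1=4)
[Jacobi] macro 4: S0 reads c1=4 → after 2×micro: 2; S1 reads c0=2 → after 1×micro: 4 ⇒ (c0=2, c1=4)
[Jacobi] macro 5: S0 reads c1=4 → after 2×micro: 2; S1 reads c0=2 → after 1×micro: 4 ⇒ (c0=2, c1=4)
[Jacobi] macro 6: S0 reads c1=4 → after 2×micro: 2; S1 reads c0=2 → after 1×micro: 4 ⇒ (c0=2, c1=4)
[Jacobi] macro 7: S0 reads c1=4 → after 2×micro: 2; S1 reads c0=2 → after 1×micro: 4 ⇒ (c0=2, c1=4)
[Gauss-Seidel] macro 1: S0 reads c1=3 → after 2×micro: 1; S1 reads c0=1 → after 1×micro: 2 ⇒ (c0=1, c1=2)
[Gauss-Seidel] macro 2: S0 reads c1=2 → after 2×micro: 2; S1 reads c0=2 → after 1×micro: 4 ⇒ (c0=2, c1=4)
[Gauss-Seidel] macro 3: S0 reads c1=4 → after 2×micro: 2; S1 reads c0=2 → after 1×micro: 4 ⇒ (c0=2, c1=4)
[Gauss-Seidel] macro 4: S0 reads c1=4 → after 2×micro: 2; S1 reads c0=2 → after 1×micro: 4 ⇒ (c0=2, c1=4)
[Gauss-Seidel] macro 5: S0 reads c1=4 → after 2×micro: 2; S1 reads c0=2 → after 1×micro: 4 ⇒ (c0=2, c1=4)
[Gauss-Seidel] macro 6: S0 reads c1=4 → after 2×micro: 2; S1 reads c0=2 → after 1×micro: 4 ⇒ (c0=2, c1=4)
[Gauss-Seidel] macro 7: S0 reads c1=4 → after 2×micro: 2; S1 reads c0=2 → after 1×micro: 4 ⇒ (c0=2, c1=4)

first divergence at macro-step: 1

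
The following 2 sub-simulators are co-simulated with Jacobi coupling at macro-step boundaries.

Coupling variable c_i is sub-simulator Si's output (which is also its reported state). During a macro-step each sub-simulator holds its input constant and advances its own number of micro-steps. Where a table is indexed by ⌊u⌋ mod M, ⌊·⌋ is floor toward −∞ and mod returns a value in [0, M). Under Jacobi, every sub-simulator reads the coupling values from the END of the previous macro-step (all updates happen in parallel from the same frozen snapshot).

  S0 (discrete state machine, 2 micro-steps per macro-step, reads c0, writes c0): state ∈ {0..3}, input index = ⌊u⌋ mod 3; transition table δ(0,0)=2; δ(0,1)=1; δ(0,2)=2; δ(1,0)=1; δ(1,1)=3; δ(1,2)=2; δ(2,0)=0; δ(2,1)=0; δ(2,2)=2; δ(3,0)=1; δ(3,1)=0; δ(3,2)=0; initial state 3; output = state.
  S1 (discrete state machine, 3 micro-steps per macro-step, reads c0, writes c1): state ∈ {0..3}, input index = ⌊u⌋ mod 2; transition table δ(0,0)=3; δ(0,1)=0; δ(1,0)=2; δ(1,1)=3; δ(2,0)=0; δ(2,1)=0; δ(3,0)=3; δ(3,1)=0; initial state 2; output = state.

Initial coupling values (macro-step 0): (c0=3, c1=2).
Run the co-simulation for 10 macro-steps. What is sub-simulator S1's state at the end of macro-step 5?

macro 1: S0 reads c0=3 → after 2×micro: 1; S1 reads c0=3 → after 3×micro: 0 ⇒ (c0=1, c1=0)
macro 2: S0 reads c0=1 → after 2×micro: 0; S1 reads c0=1 → after 3×micro: 0 ⇒ (c0=0, c1=0)
macro 3: S0 reads c0=0 → after 2×micro: 0; S1 reads c0=0 → after 3×micro: 3 ⇒ (c0=0, c1=3)
macro 4: S0 reads c0=0 → after 2×micro: 0; S1 reads c0=0 → after 3×micro: 3 ⇒ (c0=0, c1=3)
macro 5: S0 reads c0=0 → after 2×micro: 0; S1 reads c0=0 → after 3×micro: 3 ⇒ (c0=0, c1=3)
macro 6: S0 reads c0=0 → after 2×micro: 0; S1 reads c0=0 → after 3×micro: 3 ⇒ (c0=0, c1=3)
macro 7: S0 reads c0=0 → after 2×micro: 0; S1 reads c0=0 → after 3×micro: 3 ⇒ (c0=0, c1=3)
macro 8: S0 reads c0=0 → after 2×micro: 0; S1 reads c0=0 → after 3×micro: 3 ⇒ (c0=0, c1=3)
macro 9: S0 reads c0=0 → after 2×micro: 0; S1 reads c0=0 → after 3×micro: 3 ⇒ (c0=0, c1=3)
macro 10: S0 reads c0=0 → after 2×micro: 0; S1 reads c0=0 → after 3×micro: 3 ⇒ (c0=0, c1=3)

S1 state at macro-step 5 = 3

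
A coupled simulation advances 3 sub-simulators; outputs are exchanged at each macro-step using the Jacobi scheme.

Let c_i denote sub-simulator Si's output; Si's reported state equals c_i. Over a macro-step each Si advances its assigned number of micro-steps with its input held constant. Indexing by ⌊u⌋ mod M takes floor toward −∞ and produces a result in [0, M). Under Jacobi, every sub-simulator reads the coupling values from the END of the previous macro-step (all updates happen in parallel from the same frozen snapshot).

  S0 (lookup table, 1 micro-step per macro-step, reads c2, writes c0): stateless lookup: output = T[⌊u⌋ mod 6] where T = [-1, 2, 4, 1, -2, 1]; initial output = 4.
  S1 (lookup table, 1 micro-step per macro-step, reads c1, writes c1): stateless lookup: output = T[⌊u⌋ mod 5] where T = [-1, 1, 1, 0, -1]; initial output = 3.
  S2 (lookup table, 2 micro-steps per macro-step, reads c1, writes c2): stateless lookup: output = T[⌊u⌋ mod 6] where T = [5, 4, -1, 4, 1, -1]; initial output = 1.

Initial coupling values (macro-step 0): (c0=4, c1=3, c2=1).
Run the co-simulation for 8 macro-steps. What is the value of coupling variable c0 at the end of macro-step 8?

c0 at macro-step 8 = 1

macro 1: S0 reads c2=1 → after 1×micro: 2; S1 reads c1=3 → after 1×micro: 0; S2 reads c1=3 → after 2×micro: 4 ⇒ (c0=2, c1=0, c2=4)
macro 2: S0 reads c2=4 → after 1×micro: -2; S1 reads c1=0 → after 1×micro: -1; S2 reads c1=0 → after 2×micro: 5 ⇒ (c0=-2, c1=-1, c2=5)
macro 3: S0 reads c2=5 → after 1×micro: 1; S1 reads c1=-1 → after 1×micro: -1; S2 reads c1=-1 → after 2×micro: -1 ⇒ (c0=1, c1=-1, c2=-1)
macro 4: S0 reads c2=-1 → after 1×micro: 1; S1 reads c1=-1 → after 1×micro: -1; S2 reads c1=-1 → after 2×micro: -1 ⇒ (c0=1, c1=-1, c2=-1)
macro 5: S0 reads c2=-1 → after 1×micro: 1; S1 reads c1=-1 → after 1×micro: -1; S2 reads c1=-1 → after 2×micro: -1 ⇒ (c0=1, c1=-1, c2=-1)
macro 6: S0 reads c2=-1 → after 1×micro: 1; S1 reads c1=-1 → after 1×micro: -1; S2 reads c1=-1 → after 2×micro: -1 ⇒ (c0=1, c1=-1, c2=-1)
macro 7: S0 reads c2=-1 → after 1×micro: 1; S1 reads c1=-1 → after 1×micro: -1; S2 reads c1=-1 → after 2×micro: -1 ⇒ (c0=1, c1=-1, c2=-1)
macro 8: S0 reads c2=-1 → after 1×micro: 1; S1 reads c1=-1 → after 1×micro: -1; S2 reads c1=-1 → after 2×micro: -1 ⇒ (c0=1, c1=-1, c2=-1)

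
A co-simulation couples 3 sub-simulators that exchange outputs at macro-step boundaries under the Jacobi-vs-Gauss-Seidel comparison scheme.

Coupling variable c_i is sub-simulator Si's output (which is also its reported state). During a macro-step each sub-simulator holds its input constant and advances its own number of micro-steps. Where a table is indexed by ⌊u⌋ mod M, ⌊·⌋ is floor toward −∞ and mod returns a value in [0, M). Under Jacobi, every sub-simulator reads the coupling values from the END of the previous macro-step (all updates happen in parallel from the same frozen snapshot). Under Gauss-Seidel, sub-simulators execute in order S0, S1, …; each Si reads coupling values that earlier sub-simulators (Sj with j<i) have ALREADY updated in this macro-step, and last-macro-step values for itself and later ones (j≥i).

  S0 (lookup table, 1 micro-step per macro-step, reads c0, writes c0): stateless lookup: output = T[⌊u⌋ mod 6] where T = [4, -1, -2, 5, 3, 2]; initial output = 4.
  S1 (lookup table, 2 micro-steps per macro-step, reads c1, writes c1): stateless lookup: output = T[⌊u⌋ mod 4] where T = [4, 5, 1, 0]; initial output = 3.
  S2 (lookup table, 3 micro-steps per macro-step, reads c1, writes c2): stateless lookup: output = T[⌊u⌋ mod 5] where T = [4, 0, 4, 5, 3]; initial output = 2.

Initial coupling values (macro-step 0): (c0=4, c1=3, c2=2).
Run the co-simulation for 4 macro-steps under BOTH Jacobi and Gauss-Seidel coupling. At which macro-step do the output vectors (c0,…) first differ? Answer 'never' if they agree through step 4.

[Jacobi] macro 1: S0 reads c0=4 → after 1×micro: 3; S1 reads c1=3 → after 2×micro: 0; S2 reads c1=3 → after 3×micro: 5 ⇒ (c0=3, c1=0, c2=5)
[Jacobi] macro 2: S0 reads c0=3 → after 1×micro: 5; S1 reads c1=0 → after 2×micro: 4; S2 reads c1=0 → after 3×micro: 4 ⇒ (c0=5, c1=4, c2=4)
[Jacobi] macro 3: S0 reads c0=5 → after 1×micro: 2; S1 reads c1=4 → after 2×micro: 4; S2 reads c1=4 → after 3×micro: 3 ⇒ (c0=2, c1=4, c2=3)
[Jacobi] macro 4: S0 reads c0=2 → after 1×micro: -2; S1 reads c1=4 → after 2×micro: 4; S2 reads c1=4 → after 3×micro: 3 ⇒ (c0=-2, c1=4, c2=3)
[Gauss-Seidel] macro 1: S0 reads c0=4 → after 1×micro: 3; S1 reads c1=3 → after 2×micro: 0; S2 reads c1=0 → after 3×micro: 4 ⇒ (c0=3, c1=0, c2=4)
[Gauss-Seidel] macro 2: S0 reads c0=3 → after 1×micro: 5; S1 reads c1=0 → after 2×micro: 4; S2 reads c1=4 → after 3×micro: 3 ⇒ (c0=5, c1=4, c2=3)
[Gauss-Seidel] macro 3: S0 reads c0=5 → after 1×micro: 2; S1 reads c1=4 → after 2×micro: 4; S2 reads c1=4 → after 3×micro: 3 ⇒ (c0=2, c1=4, c2=3)
[Gauss-Seidel] macro 4: S0 reads c0=2 → after 1×micro: -2; S1 reads c1=4 → after 2×micro: 4; S2 reads c1=4 → after 3×micro: 3 ⇒ (c0=-2, c1=4, c2=3)

first divergence at macro-step: 1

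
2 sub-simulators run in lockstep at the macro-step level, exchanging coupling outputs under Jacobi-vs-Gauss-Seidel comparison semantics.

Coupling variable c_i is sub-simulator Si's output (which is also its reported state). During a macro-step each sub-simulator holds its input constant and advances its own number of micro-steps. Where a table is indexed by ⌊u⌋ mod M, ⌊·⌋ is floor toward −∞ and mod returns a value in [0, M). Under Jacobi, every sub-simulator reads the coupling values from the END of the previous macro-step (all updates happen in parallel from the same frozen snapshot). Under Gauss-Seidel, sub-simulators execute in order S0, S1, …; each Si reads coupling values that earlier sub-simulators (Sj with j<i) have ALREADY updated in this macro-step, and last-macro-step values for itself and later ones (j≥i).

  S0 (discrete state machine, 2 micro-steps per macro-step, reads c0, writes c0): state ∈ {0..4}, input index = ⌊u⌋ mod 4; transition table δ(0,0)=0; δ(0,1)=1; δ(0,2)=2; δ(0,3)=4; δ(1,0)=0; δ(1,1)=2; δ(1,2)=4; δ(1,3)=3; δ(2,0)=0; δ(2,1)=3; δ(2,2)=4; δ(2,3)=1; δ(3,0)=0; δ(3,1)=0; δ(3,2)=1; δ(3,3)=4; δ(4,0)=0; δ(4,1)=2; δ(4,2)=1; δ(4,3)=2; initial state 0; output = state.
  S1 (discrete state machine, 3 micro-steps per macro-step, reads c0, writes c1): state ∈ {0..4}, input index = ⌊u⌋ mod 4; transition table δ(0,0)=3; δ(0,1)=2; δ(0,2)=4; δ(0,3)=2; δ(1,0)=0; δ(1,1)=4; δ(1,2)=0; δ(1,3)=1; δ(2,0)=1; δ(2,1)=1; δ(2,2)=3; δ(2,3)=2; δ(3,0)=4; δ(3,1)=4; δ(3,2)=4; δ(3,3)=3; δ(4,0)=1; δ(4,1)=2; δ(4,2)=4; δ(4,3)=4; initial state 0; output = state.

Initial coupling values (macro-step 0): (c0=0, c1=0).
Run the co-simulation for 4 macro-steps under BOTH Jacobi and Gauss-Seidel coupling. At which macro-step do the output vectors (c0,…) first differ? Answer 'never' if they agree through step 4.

first divergence at macro-step: never

[Jacobi] macro 1: S0 reads c0=0 → after 2×micro: 0; S1 reads c0=0 → after 3×micro: 1 ⇒ (c0=0, c1=1)
[Jacobi] macro 2: S0 reads c0=0 → after 2×micro: 0; S1 reads c0=0 → after 3×micro: 4 ⇒ (c0=0, c1=4)
[Jacobi] macro 3: S0 reads c0=0 → after 2×micro: 0; S1 reads c0=0 → after 3×micro: 3 ⇒ (c0=0, c1=3)
[Jacobi] macro 4: S0 reads c0=0 → after 2×micro: 0; S1 reads c0=0 → after 3×micro: 0 ⇒ (c0=0, c1=0)
[Gauss-Seidel] macro 1: S0 reads c0=0 → after 2×micro: 0; S1 reads c0=0 → after 3×micro: 1 ⇒ (c0=0, c1=1)
[Gauss-Seidel] macro 2: S0 reads c0=0 → after 2×micro: 0; S1 reads c0=0 → after 3×micro: 4 ⇒ (c0=0, c1=4)
[Gauss-Seidel] macro 3: S0 reads c0=0 → after 2×micro: 0; S1 reads c0=0 → after 3×micro: 3 ⇒ (c0=0, c1=3)
[Gauss-Seidel] macro 4: S0 reads c0=0 → after 2×micro: 0; S1 reads c0=0 → after 3×micro: 0 ⇒ (c0=0, c1=0)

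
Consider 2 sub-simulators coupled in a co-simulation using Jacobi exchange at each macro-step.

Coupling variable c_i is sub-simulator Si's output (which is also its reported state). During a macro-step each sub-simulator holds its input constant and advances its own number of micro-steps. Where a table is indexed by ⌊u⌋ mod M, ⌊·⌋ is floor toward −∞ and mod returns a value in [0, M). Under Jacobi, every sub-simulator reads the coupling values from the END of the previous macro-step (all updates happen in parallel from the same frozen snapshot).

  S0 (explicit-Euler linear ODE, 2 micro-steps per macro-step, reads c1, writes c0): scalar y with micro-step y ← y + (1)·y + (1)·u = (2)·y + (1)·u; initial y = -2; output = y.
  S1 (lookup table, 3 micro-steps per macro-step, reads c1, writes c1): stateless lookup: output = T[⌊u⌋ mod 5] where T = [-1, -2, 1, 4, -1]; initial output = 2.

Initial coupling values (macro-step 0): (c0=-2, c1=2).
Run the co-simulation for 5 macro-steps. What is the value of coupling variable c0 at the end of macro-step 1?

c0 at macro-step 1 = -2

macro 1: S0 reads c1=2 → after 2×micro: -2; S1 reads c1=2 → after 3×micro: 1 ⇒ (c0=-2, c1=1)
macro 2: S0 reads c1=1 → after 2×micro: -5; S1 reads c1=1 → after 3×micro: -2 ⇒ (c0=-5, c1=-2)
macro 3: S0 reads c1=-2 → after 2×micro: -26; S1 reads c1=-2 → after 3×micro: 4 ⇒ (c0=-26, c1=4)
macro 4: S0 reads c1=4 → after 2×micro: -92; S1 reads c1=4 → after 3×micro: -1 ⇒ (c0=-92, c1=-1)
macro 5: S0 reads c1=-1 → after 2×micro: -371; S1 reads c1=-1 → after 3×micro: -1 ⇒ (c0=-371, c1=-1)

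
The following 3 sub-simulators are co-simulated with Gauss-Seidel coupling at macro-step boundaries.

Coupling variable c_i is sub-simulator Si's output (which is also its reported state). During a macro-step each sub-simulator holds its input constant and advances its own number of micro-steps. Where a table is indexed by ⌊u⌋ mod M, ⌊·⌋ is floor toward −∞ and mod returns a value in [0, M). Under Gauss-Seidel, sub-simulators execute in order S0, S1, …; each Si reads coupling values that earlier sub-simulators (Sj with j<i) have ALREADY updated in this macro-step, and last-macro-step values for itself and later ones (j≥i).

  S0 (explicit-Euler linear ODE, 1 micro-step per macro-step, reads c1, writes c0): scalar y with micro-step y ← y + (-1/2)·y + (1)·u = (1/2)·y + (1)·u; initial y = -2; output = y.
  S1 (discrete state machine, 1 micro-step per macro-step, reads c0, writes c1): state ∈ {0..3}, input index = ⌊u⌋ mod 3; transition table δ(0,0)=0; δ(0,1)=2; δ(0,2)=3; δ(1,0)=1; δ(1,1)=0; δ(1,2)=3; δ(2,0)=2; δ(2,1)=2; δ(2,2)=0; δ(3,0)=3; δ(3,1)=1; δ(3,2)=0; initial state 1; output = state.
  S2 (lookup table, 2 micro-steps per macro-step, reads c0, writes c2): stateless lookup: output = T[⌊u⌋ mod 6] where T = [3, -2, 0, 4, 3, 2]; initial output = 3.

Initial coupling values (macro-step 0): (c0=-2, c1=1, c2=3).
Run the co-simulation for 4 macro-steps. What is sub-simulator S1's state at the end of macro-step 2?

macro 1: S0 reads c1=1 → after 1×micro: 0; S1 reads c0=0 → after 1×micro: 1; S2 reads c0=0 → after 2×micro: 3 ⇒ (c0=0, c1=1, c2=3)
macro 2: S0 reads c1=1 → after 1×micro: 1; S1 reads c0=1 → after 1×micro: 0; S2 reads c0=1 → after 2×micro: -2 ⇒ (c0=1, c1=0, c2=-2)
macro 3: S0 reads c1=0 → after 1×micro: 1/2; S1 reads c0=1/2 → after 1×micro: 0; S2 reads c0=1/2 → after 2×micro: 3 ⇒ (c0=1/2, c1=0, c2=3)
macro 4: S0 reads c1=0 → after 1×micro: 1/4; S1 reads c0=1/4 → after 1×micro: 0; S2 reads c0=1/4 → after 2×micro: 3 ⇒ (c0=1/4, c1=0, c2=3)

S1 state at macro-step 2 = 0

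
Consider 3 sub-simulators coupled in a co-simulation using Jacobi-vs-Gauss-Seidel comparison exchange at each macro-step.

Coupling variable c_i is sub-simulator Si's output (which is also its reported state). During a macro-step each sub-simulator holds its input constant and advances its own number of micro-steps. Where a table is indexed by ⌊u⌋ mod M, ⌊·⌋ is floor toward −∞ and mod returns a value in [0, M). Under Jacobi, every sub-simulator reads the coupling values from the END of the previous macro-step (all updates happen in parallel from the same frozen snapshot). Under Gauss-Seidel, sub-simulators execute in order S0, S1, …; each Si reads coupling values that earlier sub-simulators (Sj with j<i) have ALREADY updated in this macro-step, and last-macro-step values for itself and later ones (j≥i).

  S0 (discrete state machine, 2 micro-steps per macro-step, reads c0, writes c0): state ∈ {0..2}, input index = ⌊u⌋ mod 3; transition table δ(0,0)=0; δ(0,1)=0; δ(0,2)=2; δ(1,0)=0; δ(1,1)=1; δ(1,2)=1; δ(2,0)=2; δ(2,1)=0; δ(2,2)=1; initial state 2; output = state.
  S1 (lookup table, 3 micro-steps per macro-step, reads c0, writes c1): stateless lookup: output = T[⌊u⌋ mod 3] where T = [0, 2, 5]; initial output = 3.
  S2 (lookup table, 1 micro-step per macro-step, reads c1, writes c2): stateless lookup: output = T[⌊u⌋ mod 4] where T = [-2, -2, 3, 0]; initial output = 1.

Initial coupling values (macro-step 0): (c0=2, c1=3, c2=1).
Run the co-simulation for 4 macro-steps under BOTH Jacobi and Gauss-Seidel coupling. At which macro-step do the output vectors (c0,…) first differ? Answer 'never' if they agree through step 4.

first divergence at macro-step: 1

[Jacobi] macro 1: S0 reads c0=2 → after 2×micro: 1; S1 reads c0=2 → after 3×micro: 5; S2 reads c1=3 → after 1×micro: 0 ⇒ (c0=1, c1=5, c2=0)
[Jacobi] macro 2: S0 reads c0=1 → after 2×micro: 1; S1 reads c0=1 → after 3×micro: 2; S2 reads c1=5 → after 1×micro: -2 ⇒ (c0=1, c1=2, c2=-2)
[Jacobi] macro 3: S0 reads c0=1 → after 2×micro: 1; S1 reads c0=1 → after 3×micro: 2; S2 reads c1=2 → after 1×micro: 3 ⇒ (c0=1, c1=2, c2=3)
[Jacobi] macro 4: S0 reads c0=1 → after 2×micro: 1; S1 reads c0=1 → after 3×micro: 2; S2 reads c1=2 → after 1×micro: 3 ⇒ (c0=1, c1=2, c2=3)
[Gauss-Seidel] macro 1: S0 reads c0=2 → after 2×micro: 1; S1 reads c0=1 → after 3×micro: 2; S2 reads c1=2 → after 1×micro: 3 ⇒ (c0=1, c1=2, c2=3)
[Gauss-Seidel] macro 2: S0 reads c0=1 → after 2×micro: 1; S1 reads c0=1 → after 3×micro: 2; S2 reads c1=2 → after 1×micro: 3 ⇒ (c0=1, c1=2, c2=3)
[Gauss-Seidel] macro 3: S0 reads c0=1 → after 2×micro: 1; S1 reads c0=1 → after 3×micro: 2; S2 reads c1=2 → after 1×micro: 3 ⇒ (c0=1, c1=2, c2=3)
[Gauss-Seidel] macro 4: S0 reads c0=1 → after 2×micro: 1; S1 reads c0=1 → after 3×micro: 2; S2 reads c1=2 → after 1×micro: 3 ⇒ (c0=1, c1=2, c2=3)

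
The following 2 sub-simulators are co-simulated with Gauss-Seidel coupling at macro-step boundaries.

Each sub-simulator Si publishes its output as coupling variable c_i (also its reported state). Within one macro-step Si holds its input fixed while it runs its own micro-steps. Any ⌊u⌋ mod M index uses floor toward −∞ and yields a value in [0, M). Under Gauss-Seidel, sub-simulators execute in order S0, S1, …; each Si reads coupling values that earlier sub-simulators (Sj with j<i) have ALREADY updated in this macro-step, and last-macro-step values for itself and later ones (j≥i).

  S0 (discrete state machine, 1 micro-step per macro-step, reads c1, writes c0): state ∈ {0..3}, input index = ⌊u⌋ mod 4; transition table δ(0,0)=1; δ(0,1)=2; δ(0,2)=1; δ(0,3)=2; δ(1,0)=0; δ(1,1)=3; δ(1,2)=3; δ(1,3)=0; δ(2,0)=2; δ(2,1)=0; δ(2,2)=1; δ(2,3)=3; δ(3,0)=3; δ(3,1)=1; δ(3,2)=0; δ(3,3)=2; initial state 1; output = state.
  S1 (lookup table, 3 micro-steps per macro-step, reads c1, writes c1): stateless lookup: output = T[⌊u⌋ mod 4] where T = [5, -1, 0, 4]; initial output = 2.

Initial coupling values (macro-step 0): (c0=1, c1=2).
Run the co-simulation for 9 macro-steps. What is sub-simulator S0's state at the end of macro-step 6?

macro 1: S0 reads c1=2 → after 1×micro: 3; S1 reads c1=2 → after 3×micro: 0 ⇒ (c0=3, c1=0)
macro 2: S0 reads c1=0 → after 1×micro: 3; S1 reads c1=0 → after 3×micro: 5 ⇒ (c0=3, c1=5)
macro 3: S0 reads c1=5 → after 1×micro: 1; S1 reads c1=5 → after 3×micro: -1 ⇒ (c0=1, c1=-1)
macro 4: S0 reads c1=-1 → after 1×micro: 0; S1 reads c1=-1 → after 3×micro: 4 ⇒ (c0=0, c1=4)
macro 5: S0 reads c1=4 → after 1×micro: 1; S1 reads c1=4 → after 3×micro: 5 ⇒ (c0=1, c1=5)
macro 6: S0 reads c1=5 → after 1×micro: 3; S1 reads c1=5 → after 3×micro: -1 ⇒ (c0=3, c1=-1)
macro 7: S0 reads c1=-1 → after 1×micro: 2; S1 reads c1=-1 → after 3×micro: 4 ⇒ (c0=2, c1=4)
macro 8: S0 reads c1=4 → after 1×micro: 2; S1 reads c1=4 → after 3×micro: 5 ⇒ (c0=2, c1=5)
macro 9: S0 reads c1=5 → after 1×micro: 0; S1 reads c1=5 → after 3×micro: -1 ⇒ (c0=0, c1=-1)

S0 state at macro-step 6 = 3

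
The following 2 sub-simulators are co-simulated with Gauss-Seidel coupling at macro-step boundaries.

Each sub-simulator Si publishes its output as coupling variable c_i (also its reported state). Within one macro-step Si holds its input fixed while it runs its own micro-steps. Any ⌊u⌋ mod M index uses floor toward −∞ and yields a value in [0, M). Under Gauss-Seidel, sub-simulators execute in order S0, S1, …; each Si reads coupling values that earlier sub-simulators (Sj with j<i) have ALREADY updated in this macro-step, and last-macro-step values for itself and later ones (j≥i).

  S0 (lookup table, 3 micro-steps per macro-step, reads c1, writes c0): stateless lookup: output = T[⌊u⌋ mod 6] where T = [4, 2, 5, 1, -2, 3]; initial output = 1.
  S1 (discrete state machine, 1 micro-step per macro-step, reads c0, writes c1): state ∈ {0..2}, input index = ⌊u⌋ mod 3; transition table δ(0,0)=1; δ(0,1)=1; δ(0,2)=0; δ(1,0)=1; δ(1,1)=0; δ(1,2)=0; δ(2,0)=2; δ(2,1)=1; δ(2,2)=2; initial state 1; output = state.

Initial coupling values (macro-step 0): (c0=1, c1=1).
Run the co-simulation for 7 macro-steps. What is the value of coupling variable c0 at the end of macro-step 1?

c0 at macro-step 1 = 2

macro 1: S0 reads c1=1 → after 3×micro: 2; S1 reads c0=2 → after 1×micro: 0 ⇒ (c0=2, c1=0)
macro 2: S0 reads c1=0 → after 3×micro: 4; S1 reads c0=4 → after 1×micro: 1 ⇒ (c0=4, c1=1)
macro 3: S0 reads c1=1 → after 3×micro: 2; S1 reads c0=2 → after 1×micro: 0 ⇒ (c0=2, c1=0)
macro 4: S0 reads c1=0 → after 3×micro: 4; S1 reads c0=4 → after 1×micro: 1 ⇒ (c0=4, c1=1)
macro 5: S0 reads c1=1 → after 3×micro: 2; S1 reads c0=2 → after 1×micro: 0 ⇒ (c0=2, c1=0)
macro 6: S0 reads c1=0 → after 3×micro: 4; S1 reads c0=4 → after 1×micro: 1 ⇒ (c0=4, c1=1)
macro 7: S0 reads c1=1 → after 3×micro: 2; S1 reads c0=2 → after 1×micro: 0 ⇒ (c0=2, c1=0)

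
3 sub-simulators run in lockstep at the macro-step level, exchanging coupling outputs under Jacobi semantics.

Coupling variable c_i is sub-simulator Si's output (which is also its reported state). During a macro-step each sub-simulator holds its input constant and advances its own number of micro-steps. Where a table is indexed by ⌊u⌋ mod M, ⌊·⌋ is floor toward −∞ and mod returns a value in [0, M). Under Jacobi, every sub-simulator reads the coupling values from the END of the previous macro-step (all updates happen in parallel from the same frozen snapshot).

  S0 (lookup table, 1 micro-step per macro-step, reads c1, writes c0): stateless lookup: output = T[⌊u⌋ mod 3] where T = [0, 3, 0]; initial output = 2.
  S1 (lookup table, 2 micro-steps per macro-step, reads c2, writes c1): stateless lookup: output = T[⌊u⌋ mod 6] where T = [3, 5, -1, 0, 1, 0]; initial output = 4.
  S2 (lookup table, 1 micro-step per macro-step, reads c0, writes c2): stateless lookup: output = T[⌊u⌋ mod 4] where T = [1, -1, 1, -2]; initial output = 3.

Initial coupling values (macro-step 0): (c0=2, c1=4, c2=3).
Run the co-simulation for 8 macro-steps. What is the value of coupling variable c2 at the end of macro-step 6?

c2 at macro-step 6 = 1

macro 1: S0 reads c1=4 → after 1×micro: 3; S1 reads c2=3 → after 2×micro: 0; S2 reads c0=2 → after 1×micro: 1 ⇒ (c0=3, c1=0, c2=1)
macro 2: S0 reads c1=0 → after 1×micro: 0; S1 reads c2=1 → after 2×micro: 5; S2 reads c0=3 → after 1×micro: -2 ⇒ (c0=0, c1=5, c2=-2)
macro 3: S0 reads c1=5 → after 1×micro: 0; S1 reads c2=-2 → after 2×micro: 1; S2 reads c0=0 → after 1×micro: 1 ⇒ (c0=0, c1=1, c2=1)
macro 4: S0 reads c1=1 → after 1×micro: 3; S1 reads c2=1 → after 2×micro: 5; S2 reads c0=0 → after 1×micro: 1 ⇒ (c0=3, c1=5, c2=1)
macro 5: S0 reads c1=5 → after 1×micro: 0; S1 reads c2=1 → after 2×micro: 5; S2 reads c0=3 → after 1×micro: -2 ⇒ (c0=0, c1=5, c2=-2)
macro 6: S0 reads c1=5 → after 1×micro: 0; S1 reads c2=-2 → after 2×micro: 1; S2 reads c0=0 → after 1×micro: 1 ⇒ (c0=0, c1=1, c2=1)
macro 7: S0 reads c1=1 → after 1×micro: 3; S1 reads c2=1 → after 2×micro: 5; S2 reads c0=0 → after 1×micro: 1 ⇒ (c0=3, c1=5, c2=1)
macro 8: S0 reads c1=5 → after 1×micro: 0; S1 reads c2=1 → after 2×micro: 5; S2 reads c0=3 → after 1×micro: -2 ⇒ (c0=0, c1=5, c2=-2)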